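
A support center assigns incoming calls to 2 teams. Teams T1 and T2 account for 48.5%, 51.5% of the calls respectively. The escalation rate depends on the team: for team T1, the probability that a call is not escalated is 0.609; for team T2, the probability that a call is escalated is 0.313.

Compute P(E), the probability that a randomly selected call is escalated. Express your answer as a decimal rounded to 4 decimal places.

P(E) ≈ 0.3508

P(E|T1) = 1 − 0.609 = 0.391.
P(E) = P(E|T1)·P(T1) + P(E|T2)·P(T2)
      = 0.391·0.485 + 0.313·0.515
      = 0.189635 + 0.161195 = 0.35083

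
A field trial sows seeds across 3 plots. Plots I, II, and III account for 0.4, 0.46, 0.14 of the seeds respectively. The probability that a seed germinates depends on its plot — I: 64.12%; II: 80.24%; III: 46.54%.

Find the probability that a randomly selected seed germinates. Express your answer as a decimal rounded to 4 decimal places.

0.6907

Summing over the partition,
P(G) = P(G|I)·P(I) + P(G|II)·P(II) + P(G|III)·P(III)
      = 0.6412·0.4 + 0.8024·0.46 + 0.4654·0.14
      = 0.25648 + 0.369104 + 0.065156 = 0.69074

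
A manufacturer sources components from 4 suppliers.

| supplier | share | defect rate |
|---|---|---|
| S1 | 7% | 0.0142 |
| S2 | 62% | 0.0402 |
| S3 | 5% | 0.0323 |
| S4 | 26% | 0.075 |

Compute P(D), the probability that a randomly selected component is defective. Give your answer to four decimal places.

By the law of total probability,
P(D) = P(D|S1)·P(S1) + P(D|S2)·P(S2) + P(D|S3)·P(S3) + P(D|S4)·P(S4)
      = 0.0142·0.07 + 0.0402·0.62 + 0.0323·0.05 + 0.075·0.26
      = 0.000994 + 0.024924 + 0.001615 + 0.0195 = 0.047033

P(D) ≈ 0.0470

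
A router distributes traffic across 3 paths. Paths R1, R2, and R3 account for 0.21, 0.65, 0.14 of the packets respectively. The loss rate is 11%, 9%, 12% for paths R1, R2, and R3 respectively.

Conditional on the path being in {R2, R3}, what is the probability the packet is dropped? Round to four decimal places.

0.0953

Let S = {R2, R3}.
P(S) = 0.65 + 0.14 = 0.79.
P(L ∩ S) = 0.09·0.65 + 0.12·0.14 = 0.0585 + 0.0168 = 0.0753.
P(L | S) = 0.0753 / 0.79 = 0.095316…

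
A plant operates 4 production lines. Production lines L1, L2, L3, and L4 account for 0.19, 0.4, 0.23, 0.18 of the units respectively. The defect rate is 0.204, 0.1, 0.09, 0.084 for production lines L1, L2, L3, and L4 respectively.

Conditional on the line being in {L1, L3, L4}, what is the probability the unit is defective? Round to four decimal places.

0.1243

Let S = {L1, L3, L4}.
P(S) = 0.19 + 0.23 + 0.18 = 0.6.
P(D ∩ S) = 0.204·0.19 + 0.09·0.23 + 0.084·0.18 = 0.03876 + 0.0207 + 0.01512 = 0.07458.
P(D | S) = 0.07458 / 0.6 = 0.124300…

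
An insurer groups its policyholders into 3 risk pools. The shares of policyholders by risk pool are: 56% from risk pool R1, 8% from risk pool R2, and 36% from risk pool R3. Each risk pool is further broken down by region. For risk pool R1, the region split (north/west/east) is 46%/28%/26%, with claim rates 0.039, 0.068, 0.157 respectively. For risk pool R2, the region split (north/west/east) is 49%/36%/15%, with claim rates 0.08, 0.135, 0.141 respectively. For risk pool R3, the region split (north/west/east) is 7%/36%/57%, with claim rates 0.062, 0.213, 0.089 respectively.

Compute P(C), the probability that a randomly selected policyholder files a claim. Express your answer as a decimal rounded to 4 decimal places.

P(C|R1) = 0.46·0.039 + 0.28·0.068 + 0.26·0.157 = 0.01794 + 0.01904 + 0.04082 = 0.0778
P(C|R2) = 0.49·0.08 + 0.36·0.135 + 0.15·0.141 = 0.0392 + 0.0486 + 0.02115 = 0.10895
P(C|R3) = 0.07·0.062 + 0.36·0.213 + 0.57·0.089 = 0.00434 + 0.07668 + 0.05073 = 0.13175
Then overall,
P(C) = 0.56·0.0778 + 0.08·0.10895 + 0.36·0.13175
      = 0.043568 + 0.008716 + 0.04743 = 0.099714

P(C) ≈ 0.0997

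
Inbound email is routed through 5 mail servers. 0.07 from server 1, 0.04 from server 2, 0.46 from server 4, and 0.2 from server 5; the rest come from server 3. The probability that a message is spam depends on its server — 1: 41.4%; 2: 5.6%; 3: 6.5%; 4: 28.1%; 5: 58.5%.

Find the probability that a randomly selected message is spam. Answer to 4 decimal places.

P(3) = 1 − (0.07 + 0.04 + 0.46 + 0.2) = 0.23.
P(S) = P(S|1)·P(1) + P(S|2)·P(2) + P(S|3)·P(3) + P(S|4)·P(4) + P(S|5)·P(5)
      = 0.414·0.07 + 0.056·0.04 + 0.065·0.23 + 0.281·0.46 + 0.585·0.2
      = 0.02898 + 0.00224 + 0.01495 + 0.12926 + 0.117 = 0.29243

0.2924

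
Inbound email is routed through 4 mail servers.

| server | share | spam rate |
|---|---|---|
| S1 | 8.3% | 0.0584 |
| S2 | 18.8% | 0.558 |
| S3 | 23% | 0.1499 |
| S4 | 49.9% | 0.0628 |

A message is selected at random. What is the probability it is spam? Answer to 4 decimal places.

P(S) = P(S|S1)·P(S1) + P(S|S2)·P(S2) + P(S|S3)·P(S3) + P(S|S4)·P(S4)
      = 0.0584·0.083 + 0.558·0.188 + 0.1499·0.23 + 0.0628·0.499
      = 0.0048472 + 0.104904 + 0.034477 + 0.0313372 = 0.1755654

0.1756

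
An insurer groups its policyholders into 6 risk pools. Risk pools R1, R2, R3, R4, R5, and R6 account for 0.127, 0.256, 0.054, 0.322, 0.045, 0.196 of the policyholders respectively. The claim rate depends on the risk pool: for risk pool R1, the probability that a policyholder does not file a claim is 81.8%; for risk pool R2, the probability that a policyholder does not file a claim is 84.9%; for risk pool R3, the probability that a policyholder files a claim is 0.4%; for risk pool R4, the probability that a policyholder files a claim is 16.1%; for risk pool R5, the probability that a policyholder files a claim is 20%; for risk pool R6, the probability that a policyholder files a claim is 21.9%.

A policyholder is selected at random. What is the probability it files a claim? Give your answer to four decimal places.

P(C|R1) = 1 − 0.818 = 0.182.
P(C|R2) = 1 − 0.849 = 0.151.
P(C) = P(C|R1)·P(R1) + P(C|R2)·P(R2) + P(C|R3)·P(R3) + P(C|R4)·P(R4) + P(C|R5)·P(R5) + P(C|R6)·P(R6)
      = 0.182·0.127 + 0.151·0.256 + 0.004·0.054 + 0.161·0.322 + 0.2·0.045 + 0.219·0.196
      = 0.023114 + 0.038656 + 0.000216 + 0.051842 + 0.009 + 0.042924 = 0.165752

P(C) ≈ 0.1658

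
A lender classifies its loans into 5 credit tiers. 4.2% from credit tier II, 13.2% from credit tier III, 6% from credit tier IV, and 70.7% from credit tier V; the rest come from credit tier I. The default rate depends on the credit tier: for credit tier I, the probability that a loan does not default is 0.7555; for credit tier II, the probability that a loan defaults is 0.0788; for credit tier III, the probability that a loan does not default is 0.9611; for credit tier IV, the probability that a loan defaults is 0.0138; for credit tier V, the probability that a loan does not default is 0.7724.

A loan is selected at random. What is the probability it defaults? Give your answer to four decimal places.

P(D) ≈ 0.1846

P(I) = 1 − (0.042 + 0.132 + 0.06 + 0.707) = 0.059.
P(D|I) = 1 − 0.7555 = 0.2445.
P(D|III) = 1 − 0.9611 = 0.0389.
P(D|V) = 1 − 0.7724 = 0.2276.
Summing over the partition,
P(D) = P(D|I)·P(I) + P(D|II)·P(II) + P(D|III)·P(III) + P(D|IV)·P(IV) + P(D|V)·P(V)
      = 0.2445·0.059 + 0.0788·0.042 + 0.0389·0.132 + 0.0138·0.06 + 0.2276·0.707
      = 0.0144255 + 0.0033096 + 0.0051348 + 0.000828 + 0.1609132 = 0.1846111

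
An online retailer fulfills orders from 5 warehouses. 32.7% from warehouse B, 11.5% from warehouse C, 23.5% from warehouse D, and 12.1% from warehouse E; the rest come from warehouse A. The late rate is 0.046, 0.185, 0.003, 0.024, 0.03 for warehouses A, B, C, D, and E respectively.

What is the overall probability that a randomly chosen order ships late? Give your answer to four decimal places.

0.0794

P(A) = 1 − (0.327 + 0.115 + 0.235 + 0.121) = 0.202.
Using total probability over the partition,
P(L) = P(L|A)·P(A) + P(L|B)·P(B) + P(L|C)·P(C) + P(L|D)·P(D) + P(L|E)·P(E)
      = 0.046·0.202 + 0.185·0.327 + 0.003·0.115 + 0.024·0.235 + 0.03·0.121
      = 0.009292 + 0.060495 + 0.000345 + 0.00564 + 0.00363 = 0.079402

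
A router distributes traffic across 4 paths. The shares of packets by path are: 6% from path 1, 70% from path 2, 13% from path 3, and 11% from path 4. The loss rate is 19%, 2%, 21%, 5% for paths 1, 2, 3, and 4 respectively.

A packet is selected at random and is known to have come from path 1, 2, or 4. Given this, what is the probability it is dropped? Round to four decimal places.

0.0355

Let S = {1, 2, 4}.
P(S) = 0.06 + 0.7 + 0.11 = 0.87.
P(L ∩ S) = 0.19·0.06 + 0.02·0.7 + 0.05·0.11 = 0.0114 + 0.014 + 0.0055 = 0.0309.
P(L | S) = 0.0309 / 0.87 = 0.035517…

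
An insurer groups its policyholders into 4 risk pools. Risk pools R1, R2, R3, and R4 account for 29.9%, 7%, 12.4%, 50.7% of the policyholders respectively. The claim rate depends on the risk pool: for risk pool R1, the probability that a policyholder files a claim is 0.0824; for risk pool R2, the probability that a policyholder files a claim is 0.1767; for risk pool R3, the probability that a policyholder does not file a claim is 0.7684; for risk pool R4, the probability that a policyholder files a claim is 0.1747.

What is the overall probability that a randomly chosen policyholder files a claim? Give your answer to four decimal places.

P(C|R3) = 1 − 0.7684 = 0.2316.
Using total probability over the partition,
P(C) = P(C|R1)·P(R1) + P(C|R2)·P(R2) + P(C|R3)·P(R3) + P(C|R4)·P(R4)
      = 0.0824·0.299 + 0.1767·0.07 + 0.2316·0.124 + 0.1747·0.507
      = 0.0246376 + 0.012369 + 0.0287184 + 0.0885729 = 0.1542979

P(C) ≈ 0.1543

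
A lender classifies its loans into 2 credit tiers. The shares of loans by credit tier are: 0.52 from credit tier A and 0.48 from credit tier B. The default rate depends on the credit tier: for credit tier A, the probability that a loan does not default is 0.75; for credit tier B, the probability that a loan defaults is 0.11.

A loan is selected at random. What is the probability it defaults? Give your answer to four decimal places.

P(D|A) = 1 − 0.75 = 0.25.
By the law of total probability,
P(D) = P(D|A)·P(A) + P(D|B)·P(B)
      = 0.25·0.52 + 0.11·0.48
      = 0.13 + 0.0528 = 0.1828

0.1828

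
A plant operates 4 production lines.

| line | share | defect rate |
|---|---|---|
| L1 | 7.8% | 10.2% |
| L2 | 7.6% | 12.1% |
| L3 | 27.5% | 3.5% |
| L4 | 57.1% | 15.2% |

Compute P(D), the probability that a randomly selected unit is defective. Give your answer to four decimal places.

P(D) ≈ 0.1136

P(D) = P(D|L1)·P(L1) + P(D|L2)·P(L2) + P(D|L3)·P(L3) + P(D|L4)·P(L4)
      = 0.102·0.078 + 0.121·0.076 + 0.035·0.275 + 0.152·0.571
      = 0.007956 + 0.009196 + 0.009625 + 0.086792 = 0.113569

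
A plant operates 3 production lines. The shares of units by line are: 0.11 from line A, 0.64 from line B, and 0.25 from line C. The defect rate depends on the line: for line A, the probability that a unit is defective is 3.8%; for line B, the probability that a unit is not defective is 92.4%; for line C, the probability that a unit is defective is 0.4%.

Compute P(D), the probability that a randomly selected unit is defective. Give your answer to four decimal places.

P(D|B) = 1 − 0.924 = 0.076.
Summing over the partition,
P(D) = P(D|A)·P(A) + P(D|B)·P(B) + P(D|C)·P(C)
      = 0.038·0.11 + 0.076·0.64 + 0.004·0.25
      = 0.00418 + 0.04864 + 0.001 = 0.05382

0.0538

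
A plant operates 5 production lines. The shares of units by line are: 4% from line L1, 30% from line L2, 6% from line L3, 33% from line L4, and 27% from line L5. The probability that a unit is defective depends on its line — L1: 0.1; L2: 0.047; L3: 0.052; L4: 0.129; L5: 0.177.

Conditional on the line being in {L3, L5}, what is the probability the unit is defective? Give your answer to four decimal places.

Let S = {L3, L5}.
P(S) = 0.06 + 0.27 = 0.33.
P(D ∩ S) = 0.052·0.06 + 0.177·0.27 = 0.00312 + 0.04779 = 0.05091.
P(D | S) = 0.05091 / 0.33 = 0.154273…

0.1543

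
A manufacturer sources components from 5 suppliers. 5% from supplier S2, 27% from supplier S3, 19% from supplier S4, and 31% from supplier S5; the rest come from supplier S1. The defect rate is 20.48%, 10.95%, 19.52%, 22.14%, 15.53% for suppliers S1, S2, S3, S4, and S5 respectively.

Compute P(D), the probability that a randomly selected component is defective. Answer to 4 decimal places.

P(S1) = 1 − (0.05 + 0.27 + 0.19 + 0.31) = 0.18.
P(D) = P(D|S1)·P(S1) + P(D|S2)·P(S2) + P(D|S3)·P(S3) + P(D|S4)·P(S4) + P(D|S5)·P(S5)
      = 0.2048·0.18 + 0.1095·0.05 + 0.1952·0.27 + 0.2214·0.19 + 0.1553·0.31
      = 0.036864 + 0.005475 + 0.052704 + 0.042066 + 0.048143 = 0.185252

0.1853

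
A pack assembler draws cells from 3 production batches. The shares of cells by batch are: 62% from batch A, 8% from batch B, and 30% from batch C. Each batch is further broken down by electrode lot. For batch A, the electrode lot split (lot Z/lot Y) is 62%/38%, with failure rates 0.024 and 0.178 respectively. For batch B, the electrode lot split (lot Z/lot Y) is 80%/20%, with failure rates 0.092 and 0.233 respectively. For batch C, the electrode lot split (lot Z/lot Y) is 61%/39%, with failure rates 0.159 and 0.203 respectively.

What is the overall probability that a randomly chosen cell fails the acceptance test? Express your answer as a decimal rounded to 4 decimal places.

P(F|A) = 0.62·0.024 + 0.38·0.178 = 0.01488 + 0.06764 = 0.08252
P(F|B) = 0.8·0.092 + 0.2·0.233 = 0.0736 + 0.0466 = 0.1202
P(F|C) = 0.61·0.159 + 0.39·0.203 = 0.09699 + 0.07917 = 0.17616
By total probability over the outer partition,
P(F) = 0.62·0.08252 + 0.08·0.1202 + 0.3·0.17616
      = 0.0511624 + 0.009616 + 0.052848 = 0.1136264

0.1136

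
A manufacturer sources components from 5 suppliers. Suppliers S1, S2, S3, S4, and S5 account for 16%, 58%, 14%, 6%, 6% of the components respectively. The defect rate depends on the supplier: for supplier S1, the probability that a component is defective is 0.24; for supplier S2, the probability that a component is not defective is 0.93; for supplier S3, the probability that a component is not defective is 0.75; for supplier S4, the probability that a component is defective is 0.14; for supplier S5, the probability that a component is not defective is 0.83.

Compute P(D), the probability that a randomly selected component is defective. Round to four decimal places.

P(D|S2) = 1 − 0.93 = 0.07.
P(D|S3) = 1 − 0.75 = 0.25.
P(D|S5) = 1 − 0.83 = 0.17.
P(D) = P(D|S1)·P(S1) + P(D|S2)·P(S2) + P(D|S3)·P(S3) + P(D|S4)·P(S4) + P(D|S5)·P(S5)
      = 0.24·0.16 + 0.07·0.58 + 0.25·0.14 + 0.14·0.06 + 0.17·0.06
      = 0.0384 + 0.0406 + 0.035 + 0.0084 + 0.0102 = 0.1326

0.1326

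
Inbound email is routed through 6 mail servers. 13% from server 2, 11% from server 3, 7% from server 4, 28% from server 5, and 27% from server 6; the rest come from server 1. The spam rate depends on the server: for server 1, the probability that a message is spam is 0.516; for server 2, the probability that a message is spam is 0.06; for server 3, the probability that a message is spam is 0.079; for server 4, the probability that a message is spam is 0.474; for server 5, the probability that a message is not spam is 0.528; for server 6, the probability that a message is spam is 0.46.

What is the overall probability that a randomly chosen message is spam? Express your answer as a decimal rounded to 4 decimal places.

P(1) = 1 − (0.13 + 0.11 + 0.07 + 0.28 + 0.27) = 0.14.
P(S|5) = 1 − 0.528 = 0.472.
P(S) = P(S|1)·P(1) + P(S|2)·P(2) + P(S|3)·P(3) + P(S|4)·P(4) + P(S|5)·P(5) + P(S|6)·P(6)
      = 0.516·0.14 + 0.06·0.13 + 0.079·0.11 + 0.474·0.07 + 0.472·0.28 + 0.46·0.27
      = 0.07224 + 0.0078 + 0.00869 + 0.03318 + 0.13216 + 0.1242 = 0.37827

0.3783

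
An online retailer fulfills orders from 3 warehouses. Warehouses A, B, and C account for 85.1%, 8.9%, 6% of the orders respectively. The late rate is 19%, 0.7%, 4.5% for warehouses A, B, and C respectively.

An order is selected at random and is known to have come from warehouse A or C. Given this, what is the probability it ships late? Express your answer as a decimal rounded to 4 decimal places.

Let S = {A, C}.
P(S) = 0.851 + 0.06 = 0.911.
P(L ∩ S) = 0.19·0.851 + 0.045·0.06 = 0.16169 + 0.0027 = 0.16439.
P(L | S) = 0.16439 / 0.911 = 0.180450…

0.1805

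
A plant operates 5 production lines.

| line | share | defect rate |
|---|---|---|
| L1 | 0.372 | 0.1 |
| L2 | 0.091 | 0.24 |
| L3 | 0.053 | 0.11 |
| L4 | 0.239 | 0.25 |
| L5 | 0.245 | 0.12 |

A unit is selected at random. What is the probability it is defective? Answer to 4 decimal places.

By the law of total probability,
P(D) = P(D|L1)·P(L1) + P(D|L2)·P(L2) + P(D|L3)·P(L3) + P(D|L4)·P(L4) + P(D|L5)·P(L5)
      = 0.1·0.372 + 0.24·0.091 + 0.11·0.053 + 0.25·0.239 + 0.12·0.245
      = 0.0372 + 0.02184 + 0.00583 + 0.05975 + 0.0294 = 0.15402

0.1540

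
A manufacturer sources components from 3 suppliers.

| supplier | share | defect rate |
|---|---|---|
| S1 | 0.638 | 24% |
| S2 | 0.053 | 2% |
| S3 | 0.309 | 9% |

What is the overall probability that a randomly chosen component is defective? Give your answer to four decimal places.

0.1820

P(D) = P(D|S1)·P(S1) + P(D|S2)·P(S2) + P(D|S3)·P(S3)
      = 0.24·0.638 + 0.02·0.053 + 0.09·0.309
      = 0.15312 + 0.00106 + 0.02781 = 0.18199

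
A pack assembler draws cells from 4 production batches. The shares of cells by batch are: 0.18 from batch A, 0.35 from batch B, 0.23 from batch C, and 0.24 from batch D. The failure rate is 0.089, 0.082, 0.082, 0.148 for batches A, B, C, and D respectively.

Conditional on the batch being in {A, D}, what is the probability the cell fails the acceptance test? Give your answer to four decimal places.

0.1227

Let S = {A, D}.
P(S) = 0.18 + 0.24 = 0.42.
P(F ∩ S) = 0.089·0.18 + 0.148·0.24 = 0.01602 + 0.03552 = 0.05154.
P(F | S) = 0.05154 / 0.42 = 0.122714…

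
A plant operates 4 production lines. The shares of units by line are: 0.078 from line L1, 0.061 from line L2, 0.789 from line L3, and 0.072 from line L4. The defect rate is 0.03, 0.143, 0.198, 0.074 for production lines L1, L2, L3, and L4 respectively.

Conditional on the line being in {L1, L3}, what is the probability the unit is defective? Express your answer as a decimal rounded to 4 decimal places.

0.1829

Let S = {L1, L3}.
P(S) = 0.078 + 0.789 = 0.867.
P(D ∩ S) = 0.03·0.078 + 0.198·0.789 = 0.00234 + 0.156222 = 0.158562.
P(D | S) = 0.158562 / 0.867 = 0.182886…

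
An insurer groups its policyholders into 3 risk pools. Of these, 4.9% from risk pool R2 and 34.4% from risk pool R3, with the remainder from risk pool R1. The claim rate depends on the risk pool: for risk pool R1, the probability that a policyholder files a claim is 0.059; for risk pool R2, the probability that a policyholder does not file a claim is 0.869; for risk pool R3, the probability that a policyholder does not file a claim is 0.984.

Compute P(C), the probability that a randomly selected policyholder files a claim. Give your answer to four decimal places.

P(C) ≈ 0.0477

P(R1) = 1 − (0.049 + 0.344) = 0.607.
P(C|R2) = 1 − 0.869 = 0.131.
P(C|R3) = 1 − 0.984 = 0.016.
P(C) = P(C|R1)·P(R1) + P(C|R2)·P(R2) + P(C|R3)·P(R3)
      = 0.059·0.607 + 0.131·0.049 + 0.016·0.344
      = 0.035813 + 0.006419 + 0.005504 = 0.047736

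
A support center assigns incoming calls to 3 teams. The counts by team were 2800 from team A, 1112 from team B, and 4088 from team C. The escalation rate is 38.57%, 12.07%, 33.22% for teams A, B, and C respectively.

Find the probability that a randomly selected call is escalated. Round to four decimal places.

0.3215

Total: 2800 + 1112 + 4088 = 8000.
P(A) = 2800/8000 = 0.35. P(B) = 1112/8000 = 0.139. P(C) = 4088/8000 = 0.511.
Using total probability over the partition,
P(E) = P(E|A)·P(A) + P(E|B)·P(B) + P(E|C)·P(C)
      = 0.3857·0.35 + 0.1207·0.139 + 0.3322·0.511
      = 0.134995 + 0.0167773 + 0.1697542 = 0.3215265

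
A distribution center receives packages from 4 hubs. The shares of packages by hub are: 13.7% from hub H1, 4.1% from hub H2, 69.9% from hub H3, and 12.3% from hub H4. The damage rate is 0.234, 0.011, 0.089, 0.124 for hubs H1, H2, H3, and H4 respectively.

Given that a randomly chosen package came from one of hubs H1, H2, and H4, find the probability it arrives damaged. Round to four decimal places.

Let S = {H1, H2, H4}.
P(S) = 0.137 + 0.041 + 0.123 = 0.301.
P(D ∩ S) = 0.234·0.137 + 0.011·0.041 + 0.124·0.123 = 0.032058 + 0.000451 + 0.015252 = 0.047761.
P(D | S) = 0.047761 / 0.301 = 0.158674…

0.1587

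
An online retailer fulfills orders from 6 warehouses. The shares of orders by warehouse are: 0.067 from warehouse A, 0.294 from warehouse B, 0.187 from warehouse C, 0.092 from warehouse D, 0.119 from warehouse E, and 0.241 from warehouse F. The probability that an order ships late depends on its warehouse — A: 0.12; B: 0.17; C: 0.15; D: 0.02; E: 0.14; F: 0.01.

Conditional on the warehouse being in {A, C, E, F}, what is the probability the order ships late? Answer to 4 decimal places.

Let S = {A, C, E, F}.
P(S) = 0.067 + 0.187 + 0.119 + 0.241 = 0.614.
P(L ∩ S) = 0.12·0.067 + 0.15·0.187 + 0.14·0.119 + 0.01·0.241 = 0.00804 + 0.02805 + 0.01666 + 0.00241 = 0.05516.
P(L | S) = 0.05516 / 0.614 = 0.089837…

0.0898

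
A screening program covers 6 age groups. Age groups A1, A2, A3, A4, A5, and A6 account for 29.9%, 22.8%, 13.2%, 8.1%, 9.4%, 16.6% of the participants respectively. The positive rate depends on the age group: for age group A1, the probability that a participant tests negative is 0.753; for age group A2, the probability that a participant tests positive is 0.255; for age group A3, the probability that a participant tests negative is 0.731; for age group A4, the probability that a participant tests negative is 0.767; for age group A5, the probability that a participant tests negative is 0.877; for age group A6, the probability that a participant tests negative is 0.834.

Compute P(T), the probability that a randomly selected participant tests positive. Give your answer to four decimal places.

P(T|A1) = 1 − 0.753 = 0.247.
P(T|A3) = 1 − 0.731 = 0.269.
P(T|A4) = 1 − 0.767 = 0.233.
P(T|A5) = 1 − 0.877 = 0.123.
P(T|A6) = 1 − 0.834 = 0.166.
P(T) = P(T|A1)·P(A1) + P(T|A2)·P(A2) + P(T|A3)·P(A3) + P(T|A4)·P(A4) + P(T|A5)·P(A5) + P(T|A6)·P(A6)
      = 0.247·0.299 + 0.255·0.228 + 0.269·0.132 + 0.233·0.081 + 0.123·0.094 + 0.166·0.166
      = 0.073853 + 0.05814 + 0.035508 + 0.018873 + 0.011562 + 0.027556 = 0.225492

P(T) ≈ 0.2255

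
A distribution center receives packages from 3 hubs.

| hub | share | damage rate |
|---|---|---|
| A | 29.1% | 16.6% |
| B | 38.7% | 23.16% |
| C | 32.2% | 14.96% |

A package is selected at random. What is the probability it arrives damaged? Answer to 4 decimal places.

P(D) = P(D|A)·P(A) + P(D|B)·P(B) + P(D|C)·P(C)
      = 0.166·0.291 + 0.2316·0.387 + 0.1496·0.322
      = 0.048306 + 0.0896292 + 0.0481712 = 0.1861064

P(D) ≈ 0.1861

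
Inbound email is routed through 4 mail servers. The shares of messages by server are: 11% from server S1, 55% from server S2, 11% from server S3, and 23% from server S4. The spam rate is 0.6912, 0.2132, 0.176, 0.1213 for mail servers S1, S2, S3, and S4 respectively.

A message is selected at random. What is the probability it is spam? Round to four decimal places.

P(S) = P(S|S1)·P(S1) + P(S|S2)·P(S2) + P(S|S3)·P(S3) + P(S|S4)·P(S4)
      = 0.6912·0.11 + 0.2132·0.55 + 0.176·0.11 + 0.1213·0.23
      = 0.076032 + 0.11726 + 0.01936 + 0.027899 = 0.240551

P(S) ≈ 0.2406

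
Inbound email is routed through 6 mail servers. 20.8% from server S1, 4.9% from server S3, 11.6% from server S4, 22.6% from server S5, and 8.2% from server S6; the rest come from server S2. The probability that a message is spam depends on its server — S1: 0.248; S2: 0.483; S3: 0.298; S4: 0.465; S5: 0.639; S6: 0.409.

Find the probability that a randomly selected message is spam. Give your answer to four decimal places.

P(S) ≈ 0.4522

P(S2) = 1 − (0.208 + 0.049 + 0.116 + 0.226 + 0.082) = 0.319.
Using total probability over the partition,
P(S) = P(S|S1)·P(S1) + P(S|S2)·P(S2) + P(S|S3)·P(S3) + P(S|S4)·P(S4) + P(S|S5)·P(S5) + P(S|S6)·P(S6)
      = 0.248·0.208 + 0.483·0.319 + 0.298·0.049 + 0.465·0.116 + 0.639·0.226 + 0.409·0.082
      = 0.051584 + 0.154077 + 0.014602 + 0.05394 + 0.144414 + 0.033538 = 0.452155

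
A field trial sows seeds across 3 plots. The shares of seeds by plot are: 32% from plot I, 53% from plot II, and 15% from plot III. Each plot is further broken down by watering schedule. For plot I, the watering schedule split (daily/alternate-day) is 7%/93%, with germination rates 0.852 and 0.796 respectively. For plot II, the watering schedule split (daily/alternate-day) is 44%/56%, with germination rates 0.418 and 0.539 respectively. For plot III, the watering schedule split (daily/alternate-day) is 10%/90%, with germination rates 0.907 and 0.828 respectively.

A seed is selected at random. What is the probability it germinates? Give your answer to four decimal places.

P(G) ≈ 0.6388

P(G|I) = 0.07·0.852 + 0.93·0.796 = 0.05964 + 0.74028 = 0.79992
P(G|II) = 0.44·0.418 + 0.56·0.539 = 0.18392 + 0.30184 = 0.48576
P(G|III) = 0.1·0.907 + 0.9·0.828 = 0.0907 + 0.7452 = 0.8359
By total probability over the outer partition,
P(G) = 0.32·0.79992 + 0.53·0.48576 + 0.15·0.8359
      = 0.2559744 + 0.2574528 + 0.125385 = 0.6388122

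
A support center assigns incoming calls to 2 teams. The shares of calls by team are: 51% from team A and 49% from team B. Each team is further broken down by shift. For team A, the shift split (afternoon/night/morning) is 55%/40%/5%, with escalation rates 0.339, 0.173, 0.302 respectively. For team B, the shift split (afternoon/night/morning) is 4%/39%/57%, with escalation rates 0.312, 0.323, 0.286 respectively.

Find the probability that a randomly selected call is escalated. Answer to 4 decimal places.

0.2858

P(E|A) = 0.55·0.339 + 0.4·0.173 + 0.05·0.302 = 0.18645 + 0.0692 + 0.0151 = 0.27075
P(E|B) = 0.04·0.312 + 0.39·0.323 + 0.57·0.286 = 0.01248 + 0.12597 + 0.16302 = 0.30147
Then overall,
P(E) = 0.51·0.27075 + 0.49·0.30147
      = 0.1380825 + 0.1477203 = 0.2858028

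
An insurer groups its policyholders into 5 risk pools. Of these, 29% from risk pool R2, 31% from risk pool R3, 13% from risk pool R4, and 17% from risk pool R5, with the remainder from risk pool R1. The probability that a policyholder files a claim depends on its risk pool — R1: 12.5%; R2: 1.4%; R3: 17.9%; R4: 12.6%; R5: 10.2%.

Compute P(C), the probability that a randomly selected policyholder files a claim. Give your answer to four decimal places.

0.1058

P(R1) = 1 − (0.29 + 0.31 + 0.13 + 0.17) = 0.1.
P(C) = P(C|R1)·P(R1) + P(C|R2)·P(R2) + P(C|R3)·P(R3) + P(C|R4)·P(R4) + P(C|R5)·P(R5)
      = 0.125·0.1 + 0.014·0.29 + 0.179·0.31 + 0.126·0.13 + 0.102·0.17
      = 0.0125 + 0.00406 + 0.05549 + 0.01638 + 0.01734 = 0.10577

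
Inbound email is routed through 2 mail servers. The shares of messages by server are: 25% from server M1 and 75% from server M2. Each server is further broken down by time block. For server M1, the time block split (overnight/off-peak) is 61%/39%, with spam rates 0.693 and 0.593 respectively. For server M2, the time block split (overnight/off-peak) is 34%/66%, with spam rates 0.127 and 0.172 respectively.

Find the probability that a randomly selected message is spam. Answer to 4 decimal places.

0.2810

P(S|M1) = 0.61·0.693 + 0.39·0.593 = 0.42273 + 0.23127 = 0.654
P(S|M2) = 0.34·0.127 + 0.66·0.172 = 0.04318 + 0.11352 = 0.1567
By total probability over the outer partition,
P(S) = 0.25·0.654 + 0.75·0.1567
      = 0.1635 + 0.117525 = 0.281025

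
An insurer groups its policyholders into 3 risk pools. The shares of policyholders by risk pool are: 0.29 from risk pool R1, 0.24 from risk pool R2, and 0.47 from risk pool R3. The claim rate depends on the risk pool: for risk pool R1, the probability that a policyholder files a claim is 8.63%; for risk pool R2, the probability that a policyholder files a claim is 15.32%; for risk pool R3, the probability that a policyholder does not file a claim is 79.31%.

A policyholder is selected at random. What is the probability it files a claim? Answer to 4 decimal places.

P(C) ≈ 0.1590

P(C|R3) = 1 − 0.7931 = 0.2069.
P(C) = P(C|R1)·P(R1) + P(C|R2)·P(R2) + P(C|R3)·P(R3)
      = 0.0863·0.29 + 0.1532·0.24 + 0.2069·0.47
      = 0.025027 + 0.036768 + 0.097243 = 0.159038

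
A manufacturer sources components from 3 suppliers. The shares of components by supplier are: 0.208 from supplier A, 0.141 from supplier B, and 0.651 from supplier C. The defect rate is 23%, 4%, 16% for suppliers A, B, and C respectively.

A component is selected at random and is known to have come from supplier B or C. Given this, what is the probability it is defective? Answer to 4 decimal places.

P(D|S) ≈ 0.1386

Let S = {B, C}.
P(S) = 0.141 + 0.651 = 0.792.
P(D ∩ S) = 0.04·0.141 + 0.16·0.651 = 0.00564 + 0.10416 = 0.1098.
P(D | S) = 0.1098 / 0.792 = 0.138636…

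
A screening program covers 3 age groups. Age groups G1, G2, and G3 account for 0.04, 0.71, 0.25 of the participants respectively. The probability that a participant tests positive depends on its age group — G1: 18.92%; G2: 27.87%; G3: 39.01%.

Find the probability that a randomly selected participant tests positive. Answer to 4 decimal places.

P(T) ≈ 0.3030

P(T) = P(T|G1)·P(G1) + P(T|G2)·P(G2) + P(T|G3)·P(G3)
      = 0.1892·0.04 + 0.2787·0.71 + 0.3901·0.25
      = 0.007568 + 0.197877 + 0.097525 = 0.30297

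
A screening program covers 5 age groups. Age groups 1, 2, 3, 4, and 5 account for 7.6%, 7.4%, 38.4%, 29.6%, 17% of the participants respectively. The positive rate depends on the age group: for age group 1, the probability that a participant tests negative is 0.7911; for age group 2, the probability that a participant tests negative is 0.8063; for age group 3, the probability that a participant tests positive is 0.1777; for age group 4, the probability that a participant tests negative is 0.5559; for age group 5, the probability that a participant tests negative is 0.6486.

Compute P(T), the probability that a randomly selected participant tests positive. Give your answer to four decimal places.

P(T|1) = 1 − 0.7911 = 0.2089.
P(T|2) = 1 − 0.8063 = 0.1937.
P(T|4) = 1 − 0.5559 = 0.4441.
P(T|5) = 1 − 0.6486 = 0.3514.
By the law of total probability,
P(T) = P(T|1)·P(1) + P(T|2)·P(2) + P(T|3)·P(3) + P(T|4)·P(4) + P(T|5)·P(5)
      = 0.2089·0.076 + 0.1937·0.074 + 0.1777·0.384 + 0.4441·0.296 + 0.3514·0.17
      = 0.0158764 + 0.0143338 + 0.0682368 + 0.1314536 + 0.059738 = 0.2896386

P(T) ≈ 0.2896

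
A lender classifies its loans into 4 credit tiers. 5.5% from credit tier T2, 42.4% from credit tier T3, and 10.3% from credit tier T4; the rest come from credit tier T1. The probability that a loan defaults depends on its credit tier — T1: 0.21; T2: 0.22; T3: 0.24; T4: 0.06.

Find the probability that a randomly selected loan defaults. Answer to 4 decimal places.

0.2078

P(T1) = 1 − (0.055 + 0.424 + 0.103) = 0.418.
P(D) = P(D|T1)·P(T1) + P(D|T2)·P(T2) + P(D|T3)·P(T3) + P(D|T4)·P(T4)
      = 0.21·0.418 + 0.22·0.055 + 0.24·0.424 + 0.06·0.103
      = 0.08778 + 0.0121 + 0.10176 + 0.00618 = 0.20782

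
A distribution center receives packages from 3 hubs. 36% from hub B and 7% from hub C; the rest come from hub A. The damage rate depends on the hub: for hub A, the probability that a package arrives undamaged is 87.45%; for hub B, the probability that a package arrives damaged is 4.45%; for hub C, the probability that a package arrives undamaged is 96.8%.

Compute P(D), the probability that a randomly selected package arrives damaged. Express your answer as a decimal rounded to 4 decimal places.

P(D) ≈ 0.0898

P(A) = 1 − (0.36 + 0.07) = 0.57.
P(D|A) = 1 − 0.8745 = 0.1255.
P(D|C) = 1 − 0.968 = 0.032.
Summing over the partition,
P(D) = P(D|A)·P(A) + P(D|B)·P(B) + P(D|C)·P(C)
      = 0.1255·0.57 + 0.0445·0.36 + 0.032·0.07
      = 0.071535 + 0.01602 + 0.00224 = 0.089795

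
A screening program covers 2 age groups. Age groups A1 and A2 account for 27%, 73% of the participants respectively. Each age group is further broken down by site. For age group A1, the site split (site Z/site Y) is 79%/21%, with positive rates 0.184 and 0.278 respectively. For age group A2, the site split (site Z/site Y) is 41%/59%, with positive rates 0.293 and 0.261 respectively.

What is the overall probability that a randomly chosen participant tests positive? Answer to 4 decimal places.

P(T|A1) = 0.79·0.184 + 0.21·0.278 = 0.14536 + 0.05838 = 0.20374
P(T|A2) = 0.41·0.293 + 0.59·0.261 = 0.12013 + 0.15399 = 0.27412
By total probability over the outer partition,
P(T) = 0.27·0.20374 + 0.73·0.27412
      = 0.0550098 + 0.2001076 = 0.2551174

0.2551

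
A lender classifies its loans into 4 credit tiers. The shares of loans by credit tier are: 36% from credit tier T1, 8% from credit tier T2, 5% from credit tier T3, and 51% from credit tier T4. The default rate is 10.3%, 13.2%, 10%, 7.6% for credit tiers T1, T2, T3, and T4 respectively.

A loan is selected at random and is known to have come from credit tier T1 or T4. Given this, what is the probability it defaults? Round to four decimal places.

Let S = {T1, T4}.
P(S) = 0.36 + 0.51 = 0.87.
P(D ∩ S) = 0.103·0.36 + 0.076·0.51 = 0.03708 + 0.03876 = 0.07584.
P(D | S) = 0.07584 / 0.87 = 0.087172…

0.0872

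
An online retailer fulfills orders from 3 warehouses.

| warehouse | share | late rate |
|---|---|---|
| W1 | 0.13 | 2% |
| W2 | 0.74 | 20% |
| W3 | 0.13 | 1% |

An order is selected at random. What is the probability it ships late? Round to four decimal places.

P(L) ≈ 0.1519

By the law of total probability,
P(L) = P(L|W1)·P(W1) + P(L|W2)·P(W2) + P(L|W3)·P(W3)
      = 0.02·0.13 + 0.2·0.74 + 0.01·0.13
      = 0.0026 + 0.148 + 0.0013 = 0.1519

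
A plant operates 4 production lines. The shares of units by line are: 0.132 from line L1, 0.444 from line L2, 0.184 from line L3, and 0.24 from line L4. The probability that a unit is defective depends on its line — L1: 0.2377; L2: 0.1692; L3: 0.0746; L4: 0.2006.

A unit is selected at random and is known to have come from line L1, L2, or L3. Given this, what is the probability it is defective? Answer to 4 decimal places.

P(D|S) ≈ 0.1582

Let S = {L1, L2, L3}.
P(S) = 0.132 + 0.444 + 0.184 = 0.76.
P(D ∩ S) = 0.2377·0.132 + 0.1692·0.444 + 0.0746·0.184 = 0.0313764 + 0.0751248 + 0.0137264 = 0.1202276.
P(D | S) = 0.1202276 / 0.76 = 0.158194…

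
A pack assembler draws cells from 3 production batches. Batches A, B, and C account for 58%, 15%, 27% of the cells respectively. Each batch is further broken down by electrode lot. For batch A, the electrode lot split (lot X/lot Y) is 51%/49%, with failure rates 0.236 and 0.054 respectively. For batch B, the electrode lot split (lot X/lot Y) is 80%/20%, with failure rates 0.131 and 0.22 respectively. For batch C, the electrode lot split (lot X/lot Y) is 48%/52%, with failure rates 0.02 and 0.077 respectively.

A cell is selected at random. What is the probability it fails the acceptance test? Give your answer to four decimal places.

0.1209

P(F|A) = 0.51·0.236 + 0.49·0.054 = 0.12036 + 0.02646 = 0.14682
P(F|B) = 0.8·0.131 + 0.2·0.22 = 0.1048 + 0.044 = 0.1488
P(F|C) = 0.48·0.02 + 0.52·0.077 = 0.0096 + 0.04004 = 0.04964
Then overall,
P(F) = 0.58·0.14682 + 0.15·0.1488 + 0.27·0.04964
      = 0.0851556 + 0.02232 + 0.0134028 = 0.1208784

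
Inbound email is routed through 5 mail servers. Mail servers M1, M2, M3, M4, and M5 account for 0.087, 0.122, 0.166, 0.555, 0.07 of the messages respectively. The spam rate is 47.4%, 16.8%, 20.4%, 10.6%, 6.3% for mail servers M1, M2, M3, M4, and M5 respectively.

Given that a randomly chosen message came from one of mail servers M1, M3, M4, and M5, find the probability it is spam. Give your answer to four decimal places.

Let J = {M1, M3, M4, M5}.
P(J) = 0.087 + 0.166 + 0.555 + 0.07 = 0.878.
P(S ∩ J) = 0.474·0.087 + 0.204·0.166 + 0.106·0.555 + 0.063·0.07 = 0.041238 + 0.033864 + 0.05883 + 0.00441 = 0.138342.
P(S | J) = 0.138342 / 0.878 = 0.157565…

P(S|J) ≈ 0.1576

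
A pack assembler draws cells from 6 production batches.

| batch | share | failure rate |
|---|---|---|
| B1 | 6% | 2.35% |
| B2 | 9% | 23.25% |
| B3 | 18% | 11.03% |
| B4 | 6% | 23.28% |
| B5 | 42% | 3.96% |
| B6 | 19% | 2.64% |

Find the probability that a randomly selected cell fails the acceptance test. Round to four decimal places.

0.0778

By the law of total probability,
P(F) = P(F|B1)·P(B1) + P(F|B2)·P(B2) + P(F|B3)·P(B3) + P(F|B4)·P(B4) + P(F|B5)·P(B5) + P(F|B6)·P(B6)
      = 0.0235·0.06 + 0.2325·0.09 + 0.1103·0.18 + 0.2328·0.06 + 0.0396·0.42 + 0.0264·0.19
      = 0.00141 + 0.020925 + 0.019854 + 0.013968 + 0.016632 + 0.005016 = 0.077805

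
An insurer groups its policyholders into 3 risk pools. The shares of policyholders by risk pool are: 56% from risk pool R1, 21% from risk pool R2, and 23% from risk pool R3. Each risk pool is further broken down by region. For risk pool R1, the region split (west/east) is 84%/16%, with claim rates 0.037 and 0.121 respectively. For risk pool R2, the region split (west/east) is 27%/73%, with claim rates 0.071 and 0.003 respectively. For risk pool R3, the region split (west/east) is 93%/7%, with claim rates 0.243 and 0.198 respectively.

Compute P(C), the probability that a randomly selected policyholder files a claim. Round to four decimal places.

P(C|R1) = 0.84·0.037 + 0.16·0.121 = 0.03108 + 0.01936 = 0.05044
P(C|R2) = 0.27·0.071 + 0.73·0.003 = 0.01917 + 0.00219 = 0.02136
P(C|R3) = 0.93·0.243 + 0.07·0.198 = 0.22599 + 0.01386 = 0.23985
By total probability over the outer partition,
P(C) = 0.56·0.05044 + 0.21·0.02136 + 0.23·0.23985
      = 0.0282464 + 0.0044856 + 0.0551655 = 0.0878975

0.0879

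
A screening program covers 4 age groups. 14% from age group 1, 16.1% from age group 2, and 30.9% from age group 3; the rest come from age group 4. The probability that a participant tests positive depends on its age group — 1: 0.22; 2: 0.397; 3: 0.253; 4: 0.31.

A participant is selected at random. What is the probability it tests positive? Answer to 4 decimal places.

P(T) ≈ 0.2938

P(4) = 1 − (0.14 + 0.161 + 0.309) = 0.39.
By the law of total probability,
P(T) = P(T|1)·P(1) + P(T|2)·P(2) + P(T|3)·P(3) + P(T|4)·P(4)
      = 0.22·0.14 + 0.397·0.161 + 0.253·0.309 + 0.31·0.39
      = 0.0308 + 0.063917 + 0.078177 + 0.1209 = 0.293794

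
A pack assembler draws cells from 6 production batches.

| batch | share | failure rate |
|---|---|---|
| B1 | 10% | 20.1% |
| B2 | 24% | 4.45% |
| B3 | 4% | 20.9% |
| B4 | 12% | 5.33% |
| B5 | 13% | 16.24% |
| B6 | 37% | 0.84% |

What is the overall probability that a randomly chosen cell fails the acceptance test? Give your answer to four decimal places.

P(F) = P(F|B1)·P(B1) + P(F|B2)·P(B2) + P(F|B3)·P(B3) + P(F|B4)·P(B4) + P(F|B5)·P(B5) + P(F|B6)·P(B6)
      = 0.201·0.1 + 0.0445·0.24 + 0.209·0.04 + 0.0533·0.12 + 0.1624·0.13 + 0.0084·0.37
      = 0.0201 + 0.01068 + 0.00836 + 0.006396 + 0.021112 + 0.003108 = 0.069756

0.0698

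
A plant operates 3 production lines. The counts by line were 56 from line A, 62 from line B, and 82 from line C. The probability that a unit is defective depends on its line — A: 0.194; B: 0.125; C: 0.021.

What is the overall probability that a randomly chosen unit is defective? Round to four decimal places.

0.1017

Total: 56 + 62 + 82 = 200.
P(A) = 56/200 = 0.28. P(B) = 62/200 = 0.31. P(C) = 82/200 = 0.41.
Using total probability over the partition,
P(D) = P(D|A)·P(A) + P(D|B)·P(B) + P(D|C)·P(C)
      = 0.194·0.28 + 0.125·0.31 + 0.021·0.41
      = 0.05432 + 0.03875 + 0.00861 = 0.10168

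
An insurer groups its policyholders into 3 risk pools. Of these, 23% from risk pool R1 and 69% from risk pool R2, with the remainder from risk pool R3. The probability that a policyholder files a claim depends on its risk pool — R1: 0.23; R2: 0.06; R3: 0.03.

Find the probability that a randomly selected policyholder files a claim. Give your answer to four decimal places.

P(C) ≈ 0.0967

P(R3) = 1 − (0.23 + 0.69) = 0.08.
P(C) = P(C|R1)·P(R1) + P(C|R2)·P(R2) + P(C|R3)·P(R3)
      = 0.23·0.23 + 0.06·0.69 + 0.03·0.08
      = 0.0529 + 0.0414 + 0.0024 = 0.0967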